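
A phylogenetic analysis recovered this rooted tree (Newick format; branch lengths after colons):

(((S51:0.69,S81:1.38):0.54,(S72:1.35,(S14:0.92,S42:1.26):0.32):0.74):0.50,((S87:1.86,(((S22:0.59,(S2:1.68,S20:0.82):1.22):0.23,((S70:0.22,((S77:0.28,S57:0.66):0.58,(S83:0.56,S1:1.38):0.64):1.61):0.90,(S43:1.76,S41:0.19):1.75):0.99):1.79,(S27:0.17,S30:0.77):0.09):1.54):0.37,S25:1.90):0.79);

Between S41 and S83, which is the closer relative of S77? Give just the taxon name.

S83

The MRCA of S77 and S83 subtends ((S77,S57),(S83,S1)) (4 taxa).
The MRCA of S77 and S41 subtends ((S70,((S77,S57),(S83,S1))),(S43,S41)) (7 taxa).
The first is nested inside the second, so S77 shares a more recent common ancestor with S83.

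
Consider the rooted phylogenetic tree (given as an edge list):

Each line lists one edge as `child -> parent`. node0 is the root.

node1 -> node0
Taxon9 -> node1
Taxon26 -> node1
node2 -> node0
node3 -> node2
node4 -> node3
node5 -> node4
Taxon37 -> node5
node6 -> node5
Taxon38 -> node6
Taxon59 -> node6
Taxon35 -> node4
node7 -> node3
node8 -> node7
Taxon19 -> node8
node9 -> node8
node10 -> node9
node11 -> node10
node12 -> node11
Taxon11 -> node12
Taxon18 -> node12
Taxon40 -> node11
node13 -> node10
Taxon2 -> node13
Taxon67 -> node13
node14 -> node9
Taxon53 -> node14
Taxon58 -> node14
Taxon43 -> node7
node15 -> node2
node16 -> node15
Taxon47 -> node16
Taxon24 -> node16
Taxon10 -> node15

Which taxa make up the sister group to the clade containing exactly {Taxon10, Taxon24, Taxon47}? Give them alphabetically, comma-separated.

The clade containing exactly {Taxon10, Taxon24, Taxon47} attaches to the tree at the node subtending ((((Taxon37,(Taxon38,Taxon59)),Taxon35),((Taxon19,((((Taxon11,Taxon18),Taxon40),(Taxon2,Taxon67)),(Taxon53,Taxon58))),Taxon43)),((Taxon47,Taxon24),Taxon10)).
The other lineage descending from that same node — the sister group — is (((Taxon37,(Taxon38,Taxon59)),Taxon35),((Taxon19,((((Taxon11,Taxon18),Taxon40),(Taxon2,Taxon67)),(Taxon53,Taxon58))),Taxon43)); its 13 tips in alphabetical order are the answer.

Taxon11, Taxon18, Taxon19, Taxon2, Taxon35, Taxon37, Taxon38, Taxon40, Taxon43, Taxon53, Taxon58, Taxon59, Taxon67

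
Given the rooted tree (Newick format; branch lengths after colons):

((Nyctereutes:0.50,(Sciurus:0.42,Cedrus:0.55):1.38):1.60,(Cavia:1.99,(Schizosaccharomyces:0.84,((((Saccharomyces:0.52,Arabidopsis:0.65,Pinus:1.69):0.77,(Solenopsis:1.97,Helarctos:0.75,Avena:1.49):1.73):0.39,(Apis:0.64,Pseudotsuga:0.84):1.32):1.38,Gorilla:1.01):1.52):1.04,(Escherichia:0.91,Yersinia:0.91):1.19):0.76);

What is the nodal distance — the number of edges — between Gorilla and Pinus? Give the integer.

The MRCA of Gorilla and Pinus is the node subtending ((((Saccharomyces,Arabidopsis,Pinus),(Solenopsis,Helarctos,Avena)),(Apis,Pseudotsuga)),Gorilla).
From Gorilla up to that node: 1 branch. From Pinus up to the same node: 4 branches. Total: 1 + 4 = 5.

5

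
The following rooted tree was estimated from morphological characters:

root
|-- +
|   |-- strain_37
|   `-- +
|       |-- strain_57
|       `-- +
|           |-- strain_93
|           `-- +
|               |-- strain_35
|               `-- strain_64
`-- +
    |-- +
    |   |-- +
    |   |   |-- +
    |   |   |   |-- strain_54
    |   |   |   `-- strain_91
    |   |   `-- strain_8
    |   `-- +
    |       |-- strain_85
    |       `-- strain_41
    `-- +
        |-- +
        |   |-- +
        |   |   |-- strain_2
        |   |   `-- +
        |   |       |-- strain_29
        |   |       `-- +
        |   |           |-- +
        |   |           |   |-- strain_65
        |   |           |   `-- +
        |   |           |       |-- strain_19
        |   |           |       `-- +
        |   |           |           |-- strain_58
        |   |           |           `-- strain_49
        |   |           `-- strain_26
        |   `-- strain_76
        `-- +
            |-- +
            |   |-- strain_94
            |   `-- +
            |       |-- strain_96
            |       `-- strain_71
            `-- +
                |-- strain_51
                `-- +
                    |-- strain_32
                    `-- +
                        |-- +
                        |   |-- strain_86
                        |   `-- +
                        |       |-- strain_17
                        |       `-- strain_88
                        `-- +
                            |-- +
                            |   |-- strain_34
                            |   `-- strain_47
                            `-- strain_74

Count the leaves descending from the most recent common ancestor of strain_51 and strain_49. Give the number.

19

The MRCA of strain_51 and strain_49 is the node subtending (((strain_2,(strain_29,((strain_65,(strain_19,(strain_58,strain_49))),strain_26))),strain_76),((strain_94,(strain_96,strain_71)),(strain_51,(strain_32,((strain_86,(strain_17,strain_88)),((strain_34,strain_47),strain_74)))))).
That clade contains 19 terminal taxa: strain_17, strain_19, strain_2, strain_26, strain_29, strain_32, strain_34, strain_47, strain_49, strain_51, strain_58, strain_65, strain_71, strain_74, strain_76, strain_86, strain_88, strain_94, strain_96.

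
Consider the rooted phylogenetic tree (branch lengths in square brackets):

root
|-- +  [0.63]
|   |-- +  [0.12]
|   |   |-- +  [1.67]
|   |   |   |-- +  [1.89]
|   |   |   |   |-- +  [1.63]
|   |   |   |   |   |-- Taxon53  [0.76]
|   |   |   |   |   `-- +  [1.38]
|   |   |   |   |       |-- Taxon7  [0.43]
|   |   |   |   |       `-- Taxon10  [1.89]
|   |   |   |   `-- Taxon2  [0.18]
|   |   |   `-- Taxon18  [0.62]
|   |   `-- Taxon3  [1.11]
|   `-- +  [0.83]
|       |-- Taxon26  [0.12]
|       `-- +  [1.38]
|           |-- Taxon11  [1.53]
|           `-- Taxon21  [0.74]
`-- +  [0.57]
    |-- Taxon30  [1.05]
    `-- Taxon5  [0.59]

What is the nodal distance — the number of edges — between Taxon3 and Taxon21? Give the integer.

The MRCA of Taxon3 and Taxon21 is the node subtending (((((Taxon53,(Taxon7,Taxon10)),Taxon2),Taxon18),Taxon3),(Taxon26,(Taxon11,Taxon21))).
From Taxon3 up to that node: 2 branches. From Taxon21 up to the same node: 3 branches. Total: 2 + 3 = 5.

5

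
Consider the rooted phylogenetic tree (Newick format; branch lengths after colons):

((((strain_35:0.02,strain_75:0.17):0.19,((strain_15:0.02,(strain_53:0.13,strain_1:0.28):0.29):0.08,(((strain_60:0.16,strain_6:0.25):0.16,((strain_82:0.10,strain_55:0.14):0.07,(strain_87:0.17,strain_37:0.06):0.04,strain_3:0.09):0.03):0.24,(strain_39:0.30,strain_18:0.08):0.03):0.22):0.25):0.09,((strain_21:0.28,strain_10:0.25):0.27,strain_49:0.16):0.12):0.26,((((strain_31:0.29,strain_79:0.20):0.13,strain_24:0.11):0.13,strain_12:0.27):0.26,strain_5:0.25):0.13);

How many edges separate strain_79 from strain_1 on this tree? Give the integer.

11

The MRCA of strain_79 and strain_1 is the root of the tree.
From strain_79 up to that node: 5 branches. From strain_1 up to the same node: 6 branches. Total: 5 + 6 = 11.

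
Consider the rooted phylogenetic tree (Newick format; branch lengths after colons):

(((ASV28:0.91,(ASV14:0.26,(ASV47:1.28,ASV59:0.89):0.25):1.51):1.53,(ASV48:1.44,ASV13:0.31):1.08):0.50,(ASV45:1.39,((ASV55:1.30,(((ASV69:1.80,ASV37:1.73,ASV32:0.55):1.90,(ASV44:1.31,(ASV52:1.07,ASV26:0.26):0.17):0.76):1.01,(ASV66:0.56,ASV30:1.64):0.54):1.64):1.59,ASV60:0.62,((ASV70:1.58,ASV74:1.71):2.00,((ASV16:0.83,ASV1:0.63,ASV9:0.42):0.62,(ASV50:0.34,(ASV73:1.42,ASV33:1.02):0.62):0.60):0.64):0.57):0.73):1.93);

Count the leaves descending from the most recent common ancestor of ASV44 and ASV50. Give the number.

The MRCA of ASV44 and ASV50 is the node subtending ((ASV55,(((ASV69,ASV37,ASV32),(ASV44,(ASV52,ASV26))),(ASV66,ASV30))),ASV60,((ASV70,ASV74),((ASV16,ASV1,ASV9),(ASV50,(ASV73,ASV33))))).
That clade contains 18 terminal taxa: ASV1, ASV16, ASV26, ASV30, ASV32, ASV33, ASV37, ASV44, ASV50, ASV52, ASV55, ASV60, ASV66, ASV69, ASV70, ASV73, ASV74, ASV9.

18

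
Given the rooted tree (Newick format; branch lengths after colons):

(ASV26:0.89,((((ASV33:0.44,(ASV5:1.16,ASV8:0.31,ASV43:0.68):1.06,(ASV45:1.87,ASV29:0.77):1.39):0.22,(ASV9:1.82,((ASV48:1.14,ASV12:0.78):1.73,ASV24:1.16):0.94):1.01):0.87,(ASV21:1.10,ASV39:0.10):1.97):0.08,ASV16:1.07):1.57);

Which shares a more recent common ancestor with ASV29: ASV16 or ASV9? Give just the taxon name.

ASV9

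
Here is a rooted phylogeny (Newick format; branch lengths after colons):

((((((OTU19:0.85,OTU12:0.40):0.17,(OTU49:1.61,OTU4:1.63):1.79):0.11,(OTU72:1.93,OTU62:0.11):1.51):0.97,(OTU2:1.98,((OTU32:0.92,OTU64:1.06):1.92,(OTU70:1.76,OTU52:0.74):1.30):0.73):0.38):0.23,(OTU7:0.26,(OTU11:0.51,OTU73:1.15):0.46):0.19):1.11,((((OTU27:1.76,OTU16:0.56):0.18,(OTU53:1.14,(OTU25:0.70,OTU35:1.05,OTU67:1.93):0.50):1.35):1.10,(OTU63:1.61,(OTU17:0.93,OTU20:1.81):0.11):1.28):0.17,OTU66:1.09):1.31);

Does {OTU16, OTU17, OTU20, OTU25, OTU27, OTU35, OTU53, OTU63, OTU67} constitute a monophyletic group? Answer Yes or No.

The most recent common ancestor of these taxa subtends (((OTU27,OTU16),(OTU53,(OTU25,OTU35,OTU67))),(OTU63,(OTU17,OTU20))).
That clade has exactly 9 tips — every listed taxon and nothing else — so the group is monophyletic.

Yes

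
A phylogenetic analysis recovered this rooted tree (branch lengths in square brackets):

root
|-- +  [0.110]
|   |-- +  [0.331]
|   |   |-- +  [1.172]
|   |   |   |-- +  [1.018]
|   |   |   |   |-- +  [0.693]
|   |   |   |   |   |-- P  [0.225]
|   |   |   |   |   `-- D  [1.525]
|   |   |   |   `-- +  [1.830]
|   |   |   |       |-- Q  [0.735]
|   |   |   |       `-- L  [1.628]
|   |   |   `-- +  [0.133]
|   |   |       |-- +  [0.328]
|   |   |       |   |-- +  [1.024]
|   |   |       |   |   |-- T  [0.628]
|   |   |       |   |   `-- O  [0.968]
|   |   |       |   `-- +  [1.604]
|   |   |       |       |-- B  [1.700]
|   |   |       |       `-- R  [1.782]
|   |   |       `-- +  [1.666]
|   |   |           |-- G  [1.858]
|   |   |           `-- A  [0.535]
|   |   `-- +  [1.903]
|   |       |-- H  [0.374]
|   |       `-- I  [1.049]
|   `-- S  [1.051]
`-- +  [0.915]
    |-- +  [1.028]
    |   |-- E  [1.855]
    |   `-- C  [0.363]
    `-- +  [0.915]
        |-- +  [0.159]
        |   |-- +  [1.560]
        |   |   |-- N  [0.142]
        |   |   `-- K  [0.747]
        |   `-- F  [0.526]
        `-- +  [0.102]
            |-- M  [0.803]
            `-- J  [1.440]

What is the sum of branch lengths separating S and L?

7.030

The path runs S → … → MRCA → … → L; the MRCA is the node subtending (((((P,D),(Q,L)),(((T,O),(B,R)),(G,A))),(H,I)),S).
Branch lengths along that path: 1.051 + 0.331 + 1.172 + 1.018 + 1.830 + 1.628 = 7.030.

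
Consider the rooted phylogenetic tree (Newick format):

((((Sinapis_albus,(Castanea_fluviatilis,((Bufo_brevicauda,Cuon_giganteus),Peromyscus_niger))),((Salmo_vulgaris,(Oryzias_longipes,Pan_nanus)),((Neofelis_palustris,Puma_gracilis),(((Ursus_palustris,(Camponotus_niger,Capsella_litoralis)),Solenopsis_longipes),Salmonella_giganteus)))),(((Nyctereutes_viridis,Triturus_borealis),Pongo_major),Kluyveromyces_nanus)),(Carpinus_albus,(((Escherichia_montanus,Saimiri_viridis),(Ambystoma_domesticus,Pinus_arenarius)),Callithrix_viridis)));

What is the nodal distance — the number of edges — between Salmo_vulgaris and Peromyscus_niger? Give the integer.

The MRCA of Salmo_vulgaris and Peromyscus_niger is the node subtending ((Sinapis_albus,(Castanea_fluviatilis,((Bufo_brevicauda,Cuon_giganteus),Peromyscus_niger))),((Salmo_vulgaris,(Oryzias_longipes,Pan_nanus)),((Neofelis_palustris,Puma_gracilis),(((Ursus_palustris,(Camponotus_niger,Capsella_litoralis)),Solenopsis_longipes),Salmonella_giganteus)))).
From Salmo_vulgaris up to that node: 3 branches. From Peromyscus_niger up to the same node: 4 branches. Total: 3 + 4 = 7.

7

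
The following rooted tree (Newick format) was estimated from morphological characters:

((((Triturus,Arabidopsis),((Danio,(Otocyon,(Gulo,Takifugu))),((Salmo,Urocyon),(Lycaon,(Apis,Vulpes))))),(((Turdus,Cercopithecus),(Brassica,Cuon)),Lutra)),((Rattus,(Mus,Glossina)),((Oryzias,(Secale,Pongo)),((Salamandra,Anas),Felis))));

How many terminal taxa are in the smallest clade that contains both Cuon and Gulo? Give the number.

16

The MRCA of Cuon and Gulo is the node subtending (((Triturus,Arabidopsis),((Danio,(Otocyon,(Gulo,Takifugu))),((Salmo,Urocyon),(Lycaon,(Apis,Vulpes))))),(((Turdus,Cercopithecus),(Brassica,Cuon)),Lutra)).
That clade contains 16 terminal taxa: Apis, Arabidopsis, Brassica, Cercopithecus, Cuon, Danio, Gulo, Lutra, Lycaon, Otocyon, Salmo, Takifugu, Triturus, Turdus, Urocyon, Vulpes.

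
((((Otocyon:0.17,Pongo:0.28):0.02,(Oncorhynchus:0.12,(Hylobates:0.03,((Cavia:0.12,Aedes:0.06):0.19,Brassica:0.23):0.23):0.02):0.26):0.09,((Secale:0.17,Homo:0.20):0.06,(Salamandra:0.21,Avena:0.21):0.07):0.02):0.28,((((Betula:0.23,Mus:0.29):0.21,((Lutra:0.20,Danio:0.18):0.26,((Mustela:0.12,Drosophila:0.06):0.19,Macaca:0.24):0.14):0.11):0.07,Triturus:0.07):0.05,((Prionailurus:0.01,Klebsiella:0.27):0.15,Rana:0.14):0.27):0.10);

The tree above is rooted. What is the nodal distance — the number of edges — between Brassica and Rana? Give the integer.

The MRCA of Brassica and Rana is the root of the tree.
From Brassica up to that node: 6 branches. From Rana up to the same node: 3 branches. Total: 6 + 3 = 9.

9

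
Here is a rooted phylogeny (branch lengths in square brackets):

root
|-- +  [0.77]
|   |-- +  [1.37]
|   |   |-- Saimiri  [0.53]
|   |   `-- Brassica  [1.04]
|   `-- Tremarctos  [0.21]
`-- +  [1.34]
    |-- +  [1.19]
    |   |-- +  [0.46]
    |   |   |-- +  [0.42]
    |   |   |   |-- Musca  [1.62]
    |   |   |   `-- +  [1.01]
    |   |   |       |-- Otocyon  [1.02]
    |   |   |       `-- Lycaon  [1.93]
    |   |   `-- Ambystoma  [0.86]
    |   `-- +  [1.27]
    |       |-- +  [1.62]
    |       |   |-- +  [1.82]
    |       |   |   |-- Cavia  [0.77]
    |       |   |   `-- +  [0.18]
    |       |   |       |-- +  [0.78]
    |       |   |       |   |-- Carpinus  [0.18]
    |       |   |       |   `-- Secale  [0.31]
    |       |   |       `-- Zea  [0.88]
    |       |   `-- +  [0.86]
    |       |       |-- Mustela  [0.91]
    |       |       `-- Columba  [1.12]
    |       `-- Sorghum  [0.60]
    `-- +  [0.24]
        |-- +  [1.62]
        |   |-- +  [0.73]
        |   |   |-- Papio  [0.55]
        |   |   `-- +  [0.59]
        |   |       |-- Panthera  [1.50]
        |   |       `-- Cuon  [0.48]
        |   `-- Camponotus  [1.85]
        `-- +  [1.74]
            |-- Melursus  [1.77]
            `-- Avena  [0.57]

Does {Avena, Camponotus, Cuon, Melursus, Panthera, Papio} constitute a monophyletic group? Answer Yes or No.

The most recent common ancestor of these taxa subtends (((Papio,(Panthera,Cuon)),Camponotus),(Melursus,Avena)).
That clade has exactly 6 tips — every listed taxon and nothing else — so the group is monophyletic.

Yes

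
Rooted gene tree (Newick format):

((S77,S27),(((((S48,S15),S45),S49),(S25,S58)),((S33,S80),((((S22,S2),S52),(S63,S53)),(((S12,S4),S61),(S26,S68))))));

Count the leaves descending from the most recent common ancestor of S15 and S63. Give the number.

18

The MRCA of S15 and S63 is the node subtending (((((S48,S15),S45),S49),(S25,S58)),((S33,S80),((((S22,S2),S52),(S63,S53)),(((S12,S4),S61),(S26,S68))))).
That clade contains 18 terminal taxa: S12, S15, S2, S22, S25, S26, S33, S4, S45, S48, S49, S52, S53, S58, S61, S63, S68, S80.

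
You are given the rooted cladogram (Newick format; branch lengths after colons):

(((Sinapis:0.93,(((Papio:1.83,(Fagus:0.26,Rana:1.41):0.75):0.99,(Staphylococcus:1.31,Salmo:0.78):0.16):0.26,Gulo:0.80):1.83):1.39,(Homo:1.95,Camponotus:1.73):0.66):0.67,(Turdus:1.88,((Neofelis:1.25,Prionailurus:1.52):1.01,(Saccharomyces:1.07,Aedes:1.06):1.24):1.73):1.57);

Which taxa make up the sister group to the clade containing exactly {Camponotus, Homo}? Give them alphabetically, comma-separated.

Fagus, Gulo, Papio, Rana, Salmo, Sinapis, Staphylococcus

The clade containing exactly {Camponotus, Homo} attaches to the tree at the node subtending ((Sinapis,(((Papio,(Fagus,Rana)),(Staphylococcus,Salmo)),Gulo)),(Homo,Camponotus)).
The other lineage descending from that same node — the sister group — is (Sinapis,(((Papio,(Fagus,Rana)),(Staphylococcus,Salmo)),Gulo)); its 7 tips in alphabetical order are the answer.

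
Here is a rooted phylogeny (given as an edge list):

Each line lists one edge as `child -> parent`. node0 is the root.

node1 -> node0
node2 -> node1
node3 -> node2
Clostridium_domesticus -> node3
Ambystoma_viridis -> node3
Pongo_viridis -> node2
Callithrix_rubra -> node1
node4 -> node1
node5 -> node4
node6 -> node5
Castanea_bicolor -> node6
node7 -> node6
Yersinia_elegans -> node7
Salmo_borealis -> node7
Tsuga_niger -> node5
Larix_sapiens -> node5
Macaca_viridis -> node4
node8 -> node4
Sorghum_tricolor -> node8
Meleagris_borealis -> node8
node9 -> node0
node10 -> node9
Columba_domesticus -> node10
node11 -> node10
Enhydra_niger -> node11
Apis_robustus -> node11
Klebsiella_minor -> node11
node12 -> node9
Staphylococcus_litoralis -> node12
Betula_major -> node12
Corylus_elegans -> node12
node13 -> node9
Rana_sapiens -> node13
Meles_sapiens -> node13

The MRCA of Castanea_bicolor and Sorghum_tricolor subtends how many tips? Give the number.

The MRCA of Castanea_bicolor and Sorghum_tricolor is the node subtending (((Castanea_bicolor,(Yersinia_elegans,Salmo_borealis)),Tsuga_niger,Larix_sapiens),Macaca_viridis,(Sorghum_tricolor,Meleagris_borealis)).
That clade contains 8 terminal taxa: Castanea_bicolor, Larix_sapiens, Macaca_viridis, Meleagris_borealis, Salmo_borealis, Sorghum_tricolor, Tsuga_niger, Yersinia_elegans.

8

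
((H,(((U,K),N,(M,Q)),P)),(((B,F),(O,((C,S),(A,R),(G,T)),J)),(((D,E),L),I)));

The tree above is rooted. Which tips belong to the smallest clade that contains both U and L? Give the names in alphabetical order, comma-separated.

Tracing U: it sits inside (U,K).
Tracing L: it sits inside ((D,E),L).
The smallest clade enclosing both is the whole tree (their MRCA is the root), so the answer is all 21 tips in alphabetical order.

A, B, C, D, E, F, G, H, I, J, K, L, M, N, O, P, Q, R, S, T, U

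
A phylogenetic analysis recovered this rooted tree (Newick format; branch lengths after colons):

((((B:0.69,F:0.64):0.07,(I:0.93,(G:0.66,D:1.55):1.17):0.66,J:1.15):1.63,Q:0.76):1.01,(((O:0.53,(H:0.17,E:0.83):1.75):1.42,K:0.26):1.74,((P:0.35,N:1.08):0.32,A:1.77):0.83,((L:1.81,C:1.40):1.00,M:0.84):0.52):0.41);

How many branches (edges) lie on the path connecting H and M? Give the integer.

The MRCA of H and M is the node subtending (((O,(H,E)),K),((P,N),A),((L,C),M)).
From H up to that node: 4 branches. From M up to the same node: 2 branches. Total: 4 + 2 = 6.

6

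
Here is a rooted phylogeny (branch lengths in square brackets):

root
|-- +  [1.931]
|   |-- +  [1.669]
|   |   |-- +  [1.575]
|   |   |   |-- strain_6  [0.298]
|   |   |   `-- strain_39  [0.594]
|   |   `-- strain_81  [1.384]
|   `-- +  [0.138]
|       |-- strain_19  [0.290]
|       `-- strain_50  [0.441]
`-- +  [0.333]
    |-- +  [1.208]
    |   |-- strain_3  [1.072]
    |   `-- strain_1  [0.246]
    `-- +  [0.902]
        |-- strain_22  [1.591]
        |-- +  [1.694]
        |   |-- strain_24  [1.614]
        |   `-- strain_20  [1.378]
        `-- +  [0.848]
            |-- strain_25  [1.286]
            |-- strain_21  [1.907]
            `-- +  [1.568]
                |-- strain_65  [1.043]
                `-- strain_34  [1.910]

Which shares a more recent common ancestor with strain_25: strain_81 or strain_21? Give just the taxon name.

strain_21

The MRCA of strain_25 and strain_21 subtends (strain_25,strain_21,(strain_65,strain_34)) (4 taxa).
The MRCA of strain_25 and strain_81 is the root, subtending the entire tree (14 taxa).
The first is nested inside the second, so strain_25 shares a more recent common ancestor with strain_21.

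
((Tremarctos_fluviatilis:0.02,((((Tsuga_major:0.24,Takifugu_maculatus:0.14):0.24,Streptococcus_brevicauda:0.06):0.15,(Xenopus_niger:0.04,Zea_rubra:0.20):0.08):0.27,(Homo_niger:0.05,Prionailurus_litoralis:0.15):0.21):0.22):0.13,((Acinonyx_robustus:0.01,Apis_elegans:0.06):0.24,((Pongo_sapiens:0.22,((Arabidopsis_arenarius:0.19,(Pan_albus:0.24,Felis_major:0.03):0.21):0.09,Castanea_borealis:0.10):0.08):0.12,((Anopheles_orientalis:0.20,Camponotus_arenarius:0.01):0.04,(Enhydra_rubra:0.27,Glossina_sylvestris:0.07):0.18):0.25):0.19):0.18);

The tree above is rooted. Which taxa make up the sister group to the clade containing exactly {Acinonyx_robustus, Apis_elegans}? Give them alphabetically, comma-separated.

The clade containing exactly {Acinonyx_robustus, Apis_elegans} attaches to the tree at the node subtending ((Acinonyx_robustus,Apis_elegans),((Pongo_sapiens,((Arabidopsis_arenarius,(Pan_albus,Felis_major)),Castanea_borealis)),((Anopheles_orientalis,Camponotus_arenarius),(Enhydra_rubra,Glossina_sylvestris)))).
The other lineage descending from that same node — the sister group — is ((Pongo_sapiens,((Arabidopsis_arenarius,(Pan_albus,Felis_major)),Castanea_borealis)),((Anopheles_orientalis,Camponotus_arenarius),(Enhydra_rubra,Glossina_sylvestris))); its 9 tips in alphabetical order are the answer.

Anopheles_orientalis, Arabidopsis_arenarius, Camponotus_arenarius, Castanea_borealis, Enhydra_rubra, Felis_major, Glossina_sylvestris, Pan_albus, Pongo_sapiens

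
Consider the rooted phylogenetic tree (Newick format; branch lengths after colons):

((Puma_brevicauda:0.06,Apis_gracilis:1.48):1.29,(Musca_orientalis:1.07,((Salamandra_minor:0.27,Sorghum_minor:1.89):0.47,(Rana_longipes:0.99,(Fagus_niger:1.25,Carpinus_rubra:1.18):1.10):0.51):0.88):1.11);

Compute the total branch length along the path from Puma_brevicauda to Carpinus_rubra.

The path runs Puma_brevicauda → … → MRCA → … → Carpinus_rubra; the MRCA is the root of the tree.
Branch lengths along that path: 0.06 + 1.29 + 1.11 + 0.88 + 0.51 + 1.10 + 1.18 = 6.13.

6.13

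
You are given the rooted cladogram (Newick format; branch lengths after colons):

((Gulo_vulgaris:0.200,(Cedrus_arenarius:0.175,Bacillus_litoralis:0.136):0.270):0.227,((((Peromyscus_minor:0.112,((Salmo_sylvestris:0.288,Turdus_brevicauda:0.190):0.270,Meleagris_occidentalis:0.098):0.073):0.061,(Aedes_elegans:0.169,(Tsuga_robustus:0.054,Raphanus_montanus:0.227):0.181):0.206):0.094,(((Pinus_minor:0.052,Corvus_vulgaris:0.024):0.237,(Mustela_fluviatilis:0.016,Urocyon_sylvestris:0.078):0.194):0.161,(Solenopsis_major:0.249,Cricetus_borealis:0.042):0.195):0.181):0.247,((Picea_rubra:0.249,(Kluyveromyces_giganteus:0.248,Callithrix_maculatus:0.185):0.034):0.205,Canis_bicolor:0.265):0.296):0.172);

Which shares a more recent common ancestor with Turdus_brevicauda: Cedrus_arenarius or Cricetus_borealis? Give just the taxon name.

The MRCA of Turdus_brevicauda and Cricetus_borealis subtends (((Peromyscus_minor,((Salmo_sylvestris,Turdus_brevicauda),Meleagris_occidentalis)),(Aedes_elegans,(Tsuga_robustus,Raphanus_montanus))),(((Pinus_minor,Corvus_vulgaris),(Mustela_fluviatilis,Urocyon_sylvestris)),(Solenopsis_major,Cricetus_borealis))) (13 taxa).
The MRCA of Turdus_brevicauda and Cedrus_arenarius is the root, subtending the entire tree (20 taxa).
The first is nested inside the second, so Turdus_brevicauda shares a more recent common ancestor with Cricetus_borealis.

Cricetus_borealis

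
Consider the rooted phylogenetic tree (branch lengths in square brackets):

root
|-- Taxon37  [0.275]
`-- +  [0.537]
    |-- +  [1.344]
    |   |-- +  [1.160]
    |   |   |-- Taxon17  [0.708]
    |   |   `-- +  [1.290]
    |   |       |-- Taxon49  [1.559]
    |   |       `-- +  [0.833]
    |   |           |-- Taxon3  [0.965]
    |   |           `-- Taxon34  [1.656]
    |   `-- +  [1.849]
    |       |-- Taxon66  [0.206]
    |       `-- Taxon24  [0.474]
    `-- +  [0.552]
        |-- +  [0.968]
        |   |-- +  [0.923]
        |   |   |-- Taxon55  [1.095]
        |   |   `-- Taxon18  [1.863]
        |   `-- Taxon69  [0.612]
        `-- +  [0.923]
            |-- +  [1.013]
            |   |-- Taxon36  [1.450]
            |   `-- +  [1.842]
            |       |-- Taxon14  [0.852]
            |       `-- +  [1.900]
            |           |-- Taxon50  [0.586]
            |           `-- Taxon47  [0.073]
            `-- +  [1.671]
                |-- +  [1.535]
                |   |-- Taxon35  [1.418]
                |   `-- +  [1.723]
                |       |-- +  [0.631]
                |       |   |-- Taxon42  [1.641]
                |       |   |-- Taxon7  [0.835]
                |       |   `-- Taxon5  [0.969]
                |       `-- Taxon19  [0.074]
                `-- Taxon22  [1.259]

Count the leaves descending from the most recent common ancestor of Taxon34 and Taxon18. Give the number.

The MRCA of Taxon34 and Taxon18 is the node subtending (((Taxon17,(Taxon49,(Taxon3,Taxon34))),(Taxon66,Taxon24)),(((Taxon55,Taxon18),Taxon69),((Taxon36,(Taxon14,(Taxon50,Taxon47))),((Taxon35,((Taxon42,Taxon7,Taxon5),Taxon19)),Taxon22)))).
That clade contains 19 terminal taxa: Taxon14, Taxon17, Taxon18, Taxon19, Taxon22, Taxon24, Taxon3, Taxon34, Taxon35, Taxon36, Taxon42, Taxon47, Taxon49, Taxon5, Taxon50, Taxon55, Taxon66, Taxon69, Taxon7.

19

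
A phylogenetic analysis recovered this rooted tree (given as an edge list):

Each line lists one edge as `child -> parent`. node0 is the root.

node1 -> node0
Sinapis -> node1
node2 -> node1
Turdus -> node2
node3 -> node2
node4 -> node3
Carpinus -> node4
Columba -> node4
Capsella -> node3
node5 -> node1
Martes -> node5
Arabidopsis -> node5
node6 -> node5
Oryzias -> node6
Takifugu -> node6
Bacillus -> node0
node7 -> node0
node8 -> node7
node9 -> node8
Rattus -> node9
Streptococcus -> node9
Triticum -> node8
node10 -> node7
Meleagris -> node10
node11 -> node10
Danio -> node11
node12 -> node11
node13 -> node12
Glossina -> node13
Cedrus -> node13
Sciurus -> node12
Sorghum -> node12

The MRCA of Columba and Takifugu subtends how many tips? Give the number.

9

The MRCA of Columba and Takifugu is the node subtending (Sinapis,(Turdus,((Carpinus,Columba),Capsella)),(Martes,Arabidopsis,(Oryzias,Takifugu))).
That clade contains 9 terminal taxa: Arabidopsis, Capsella, Carpinus, Columba, Martes, Oryzias, Sinapis, Takifugu, Turdus.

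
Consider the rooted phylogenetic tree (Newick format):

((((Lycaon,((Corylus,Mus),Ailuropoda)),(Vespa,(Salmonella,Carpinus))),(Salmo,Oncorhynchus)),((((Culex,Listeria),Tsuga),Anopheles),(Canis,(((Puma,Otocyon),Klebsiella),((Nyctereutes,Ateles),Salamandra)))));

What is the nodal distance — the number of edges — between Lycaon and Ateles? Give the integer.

10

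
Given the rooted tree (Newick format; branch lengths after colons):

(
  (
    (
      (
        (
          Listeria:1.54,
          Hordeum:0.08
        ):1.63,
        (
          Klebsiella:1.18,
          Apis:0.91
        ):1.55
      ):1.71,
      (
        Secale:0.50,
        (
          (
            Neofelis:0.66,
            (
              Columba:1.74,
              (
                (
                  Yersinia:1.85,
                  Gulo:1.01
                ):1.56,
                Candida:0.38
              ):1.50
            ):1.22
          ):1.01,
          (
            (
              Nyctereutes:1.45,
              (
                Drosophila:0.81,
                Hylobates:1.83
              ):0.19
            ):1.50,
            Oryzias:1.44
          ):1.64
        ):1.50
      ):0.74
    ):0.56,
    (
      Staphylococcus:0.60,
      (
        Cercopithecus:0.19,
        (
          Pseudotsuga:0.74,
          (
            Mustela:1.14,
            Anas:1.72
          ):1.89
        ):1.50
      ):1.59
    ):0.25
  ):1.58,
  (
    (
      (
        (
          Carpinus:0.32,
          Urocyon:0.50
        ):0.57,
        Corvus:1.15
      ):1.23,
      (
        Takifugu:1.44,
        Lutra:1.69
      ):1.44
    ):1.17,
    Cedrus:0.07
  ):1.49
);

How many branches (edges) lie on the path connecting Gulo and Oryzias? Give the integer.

7

The MRCA of Gulo and Oryzias is the node subtending ((Neofelis,(Columba,((Yersinia,Gulo),Candida))),((Nyctereutes,(Drosophila,Hylobates)),Oryzias)).
From Gulo up to that node: 5 branches. From Oryzias up to the same node: 2 branches. Total: 5 + 2 = 7.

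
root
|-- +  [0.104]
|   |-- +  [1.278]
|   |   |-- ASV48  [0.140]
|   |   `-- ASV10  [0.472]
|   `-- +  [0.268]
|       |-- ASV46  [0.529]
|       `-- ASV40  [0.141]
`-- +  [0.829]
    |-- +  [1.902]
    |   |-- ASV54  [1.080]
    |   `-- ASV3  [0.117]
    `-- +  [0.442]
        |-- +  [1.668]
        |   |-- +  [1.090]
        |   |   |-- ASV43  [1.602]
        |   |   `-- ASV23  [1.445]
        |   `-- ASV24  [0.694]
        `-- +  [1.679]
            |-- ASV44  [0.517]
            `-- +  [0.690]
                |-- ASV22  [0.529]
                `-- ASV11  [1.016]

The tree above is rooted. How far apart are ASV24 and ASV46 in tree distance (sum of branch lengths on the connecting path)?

4.534

The path runs ASV24 → … → MRCA → … → ASV46; the MRCA is the root of the tree.
Branch lengths along that path: 0.694 + 1.668 + 0.442 + 0.829 + 0.104 + 0.268 + 0.529 = 4.534.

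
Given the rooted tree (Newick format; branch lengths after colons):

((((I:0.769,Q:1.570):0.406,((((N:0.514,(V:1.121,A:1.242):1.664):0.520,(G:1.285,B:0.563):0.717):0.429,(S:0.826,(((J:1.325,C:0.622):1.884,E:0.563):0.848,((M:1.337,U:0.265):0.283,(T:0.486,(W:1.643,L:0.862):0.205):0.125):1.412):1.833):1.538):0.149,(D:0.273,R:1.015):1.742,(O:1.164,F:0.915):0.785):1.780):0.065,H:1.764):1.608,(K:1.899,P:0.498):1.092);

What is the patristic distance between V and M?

10.137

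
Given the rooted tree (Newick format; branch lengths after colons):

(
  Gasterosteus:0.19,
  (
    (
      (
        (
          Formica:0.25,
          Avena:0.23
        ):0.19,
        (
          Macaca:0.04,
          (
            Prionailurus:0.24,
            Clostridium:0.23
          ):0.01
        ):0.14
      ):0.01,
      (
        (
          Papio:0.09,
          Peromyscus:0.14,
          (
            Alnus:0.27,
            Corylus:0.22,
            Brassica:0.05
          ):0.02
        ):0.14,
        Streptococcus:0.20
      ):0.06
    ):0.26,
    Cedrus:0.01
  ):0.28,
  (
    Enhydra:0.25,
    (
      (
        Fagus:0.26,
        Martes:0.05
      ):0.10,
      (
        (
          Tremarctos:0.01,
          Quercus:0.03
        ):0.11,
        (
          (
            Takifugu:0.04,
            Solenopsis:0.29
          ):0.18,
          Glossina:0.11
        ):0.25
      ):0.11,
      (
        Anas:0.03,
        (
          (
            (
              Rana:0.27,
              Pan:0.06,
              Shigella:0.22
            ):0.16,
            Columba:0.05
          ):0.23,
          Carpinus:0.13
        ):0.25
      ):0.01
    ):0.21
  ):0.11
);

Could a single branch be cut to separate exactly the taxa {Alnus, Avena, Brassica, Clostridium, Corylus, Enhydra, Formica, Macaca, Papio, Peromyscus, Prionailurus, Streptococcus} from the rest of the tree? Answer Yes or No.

No

The MRCA of the listed taxa is the root, so the smallest clade containing them is the whole tree.
That clade also contains Anas, Carpinus, Cedrus, Columba, Fagus, Gasterosteus, Glossina, Martes, Pan, Quercus, Rana, Shigella, Solenopsis, Takifugu, Tremarctos, which are not in the proposed group, so the group is not monophyletic.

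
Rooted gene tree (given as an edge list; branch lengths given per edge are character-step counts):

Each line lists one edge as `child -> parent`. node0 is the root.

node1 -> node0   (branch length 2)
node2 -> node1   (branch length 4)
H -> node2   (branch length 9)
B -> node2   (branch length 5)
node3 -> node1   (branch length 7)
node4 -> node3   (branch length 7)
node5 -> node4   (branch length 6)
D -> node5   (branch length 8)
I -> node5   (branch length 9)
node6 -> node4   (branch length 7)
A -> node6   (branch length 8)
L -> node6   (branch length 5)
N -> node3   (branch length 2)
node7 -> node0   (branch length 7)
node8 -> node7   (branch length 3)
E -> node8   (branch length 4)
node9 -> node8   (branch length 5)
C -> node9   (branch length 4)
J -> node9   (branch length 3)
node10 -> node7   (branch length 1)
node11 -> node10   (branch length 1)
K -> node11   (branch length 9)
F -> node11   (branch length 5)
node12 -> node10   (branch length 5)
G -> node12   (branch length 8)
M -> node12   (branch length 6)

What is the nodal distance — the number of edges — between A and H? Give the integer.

The MRCA of A and H is the node subtending ((H,B),(((D,I),(A,L)),N)).
From A up to that node: 4 branches. From H up to the same node: 2 branches. Total: 4 + 2 = 6.

6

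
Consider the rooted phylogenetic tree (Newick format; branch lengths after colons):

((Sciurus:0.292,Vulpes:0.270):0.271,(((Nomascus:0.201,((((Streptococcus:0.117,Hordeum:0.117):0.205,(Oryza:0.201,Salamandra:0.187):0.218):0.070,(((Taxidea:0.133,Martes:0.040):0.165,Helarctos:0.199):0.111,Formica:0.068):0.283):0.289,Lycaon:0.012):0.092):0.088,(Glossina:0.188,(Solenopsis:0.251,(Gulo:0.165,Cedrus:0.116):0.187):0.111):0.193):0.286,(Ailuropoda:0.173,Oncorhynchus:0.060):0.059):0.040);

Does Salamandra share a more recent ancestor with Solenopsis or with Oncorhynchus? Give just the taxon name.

Solenopsis

The MRCA of Salamandra and Solenopsis subtends ((Nomascus,((((Streptococcus,Hordeum),(Oryza,Salamandra)),(((Taxidea,Martes),Helarctos),Formica)),Lycaon)),(Glossina,(Solenopsis,(Gulo,Cedrus)))) (14 taxa).
The MRCA of Salamandra and Oncorhynchus subtends (((Nomascus,((((Streptococcus,Hordeum),(Oryza,Salamandra)),(((Taxidea,Martes),Helarctos),Formica)),Lycaon)),(Glossina,(Solenopsis,(Gulo,Cedrus)))),(Ailuropoda,Oncorhynchus)) (16 taxa).
The first is nested inside the second, so Salamandra shares a more recent common ancestor with Solenopsis.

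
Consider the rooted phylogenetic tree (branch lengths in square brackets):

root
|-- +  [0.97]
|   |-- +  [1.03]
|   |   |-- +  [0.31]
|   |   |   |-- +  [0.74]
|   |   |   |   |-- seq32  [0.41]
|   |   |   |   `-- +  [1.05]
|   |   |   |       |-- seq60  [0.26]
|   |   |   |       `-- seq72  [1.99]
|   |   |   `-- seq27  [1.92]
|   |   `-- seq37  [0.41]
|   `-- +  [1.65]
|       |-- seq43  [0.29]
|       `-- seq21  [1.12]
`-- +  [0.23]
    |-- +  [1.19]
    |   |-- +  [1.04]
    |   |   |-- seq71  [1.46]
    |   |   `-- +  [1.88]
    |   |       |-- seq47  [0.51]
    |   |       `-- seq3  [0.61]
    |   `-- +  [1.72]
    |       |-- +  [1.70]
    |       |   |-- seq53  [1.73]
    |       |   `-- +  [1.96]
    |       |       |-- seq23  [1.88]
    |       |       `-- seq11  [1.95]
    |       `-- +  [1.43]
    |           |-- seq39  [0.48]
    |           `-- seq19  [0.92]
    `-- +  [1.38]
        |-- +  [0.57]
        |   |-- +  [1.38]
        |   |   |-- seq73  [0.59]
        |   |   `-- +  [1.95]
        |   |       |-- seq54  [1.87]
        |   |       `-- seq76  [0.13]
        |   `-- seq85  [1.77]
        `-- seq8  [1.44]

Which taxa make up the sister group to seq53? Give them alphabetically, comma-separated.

seq11, seq23

seq53 attaches to the tree at the node subtending (seq53,(seq23,seq11)).
The other lineage descending from that same node — the sister group — is (seq23,seq11); its 2 tips in alphabetical order are the answer.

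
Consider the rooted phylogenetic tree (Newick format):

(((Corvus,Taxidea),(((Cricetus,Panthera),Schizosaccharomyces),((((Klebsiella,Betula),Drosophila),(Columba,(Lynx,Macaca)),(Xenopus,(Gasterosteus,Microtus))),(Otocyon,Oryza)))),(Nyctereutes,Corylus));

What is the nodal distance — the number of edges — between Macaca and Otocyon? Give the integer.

The MRCA of Macaca and Otocyon is the node subtending ((((Klebsiella,Betula),Drosophila),(Columba,(Lynx,Macaca)),(Xenopus,(Gasterosteus,Microtus))),(Otocyon,Oryza)).
From Macaca up to that node: 4 branches. From Otocyon up to the same node: 2 branches. Total: 4 + 2 = 6.

6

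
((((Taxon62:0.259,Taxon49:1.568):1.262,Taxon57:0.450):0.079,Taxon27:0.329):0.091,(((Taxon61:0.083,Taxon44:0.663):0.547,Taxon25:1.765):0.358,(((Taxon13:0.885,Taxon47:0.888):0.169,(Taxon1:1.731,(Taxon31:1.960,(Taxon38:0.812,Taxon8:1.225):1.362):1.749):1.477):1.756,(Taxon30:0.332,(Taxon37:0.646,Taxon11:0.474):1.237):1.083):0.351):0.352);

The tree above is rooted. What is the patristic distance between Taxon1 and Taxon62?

The path runs Taxon1 → … → MRCA → … → Taxon62; the MRCA is the root of the tree.
Branch lengths along that path: 1.731 + 1.477 + 1.756 + 0.351 + 0.352 + 0.091 + 0.079 + 1.262 + 0.259 = 7.358.

7.358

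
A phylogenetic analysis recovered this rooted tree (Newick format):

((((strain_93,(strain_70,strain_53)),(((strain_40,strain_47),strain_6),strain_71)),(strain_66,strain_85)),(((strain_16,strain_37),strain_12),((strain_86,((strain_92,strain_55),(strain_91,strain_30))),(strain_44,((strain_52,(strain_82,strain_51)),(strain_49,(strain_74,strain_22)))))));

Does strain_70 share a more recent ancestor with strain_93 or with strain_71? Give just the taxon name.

strain_93

The MRCA of strain_70 and strain_93 subtends (strain_93,(strain_70,strain_53)) (3 taxa).
The MRCA of strain_70 and strain_71 subtends ((strain_93,(strain_70,strain_53)),(((strain_40,strain_47),strain_6),strain_71)) (7 taxa).
The first is nested inside the second, so strain_70 shares a more recent common ancestor with strain_93.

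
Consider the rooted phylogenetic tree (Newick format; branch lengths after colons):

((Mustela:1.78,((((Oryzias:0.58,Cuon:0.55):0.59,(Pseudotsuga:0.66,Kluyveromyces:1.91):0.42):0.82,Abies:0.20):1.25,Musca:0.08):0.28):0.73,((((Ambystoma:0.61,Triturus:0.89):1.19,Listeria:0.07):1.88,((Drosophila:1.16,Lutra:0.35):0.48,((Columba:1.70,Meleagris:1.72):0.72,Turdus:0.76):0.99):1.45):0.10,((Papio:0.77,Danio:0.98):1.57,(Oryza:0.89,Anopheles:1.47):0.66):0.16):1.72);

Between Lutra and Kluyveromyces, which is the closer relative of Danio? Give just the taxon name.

Lutra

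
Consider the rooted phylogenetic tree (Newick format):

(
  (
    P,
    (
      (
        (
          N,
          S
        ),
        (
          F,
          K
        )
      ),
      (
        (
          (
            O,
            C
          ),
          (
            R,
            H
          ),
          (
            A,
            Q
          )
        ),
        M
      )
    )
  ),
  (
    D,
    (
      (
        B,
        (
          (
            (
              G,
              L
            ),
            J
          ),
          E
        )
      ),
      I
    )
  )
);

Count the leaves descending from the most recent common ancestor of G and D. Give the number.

7

The MRCA of G and D is the node subtending (D,((B,(((G,L),J),E)),I)).
That clade contains 7 terminal taxa: B, D, E, G, I, J, L.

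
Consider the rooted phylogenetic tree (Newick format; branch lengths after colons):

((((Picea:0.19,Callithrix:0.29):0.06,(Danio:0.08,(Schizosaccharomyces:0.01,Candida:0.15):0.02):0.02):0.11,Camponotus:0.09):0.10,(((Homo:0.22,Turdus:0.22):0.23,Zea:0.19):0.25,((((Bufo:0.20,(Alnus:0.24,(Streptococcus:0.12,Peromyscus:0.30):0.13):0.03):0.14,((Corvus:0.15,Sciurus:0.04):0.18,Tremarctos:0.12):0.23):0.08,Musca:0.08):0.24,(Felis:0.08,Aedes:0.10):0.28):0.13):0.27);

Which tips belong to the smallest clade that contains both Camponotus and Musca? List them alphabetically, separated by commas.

Tracing Camponotus: it sits inside (((Picea,Callithrix),(Danio,(Schizosaccharomyces,Candida))),Camponotus).
Tracing Musca: it sits inside (((Bufo,(Alnus,(Streptococcus,Peromyscus))),((Corvus,Sciurus),Tremarctos)),Musca).
The smallest clade enclosing both is the whole tree (their MRCA is the root), so the answer is all 19 tips in alphabetical order.

Aedes, Alnus, Bufo, Callithrix, Camponotus, Candida, Corvus, Danio, Felis, Homo, Musca, Peromyscus, Picea, Schizosaccharomyces, Sciurus, Streptococcus, Tremarctos, Turdus, Zea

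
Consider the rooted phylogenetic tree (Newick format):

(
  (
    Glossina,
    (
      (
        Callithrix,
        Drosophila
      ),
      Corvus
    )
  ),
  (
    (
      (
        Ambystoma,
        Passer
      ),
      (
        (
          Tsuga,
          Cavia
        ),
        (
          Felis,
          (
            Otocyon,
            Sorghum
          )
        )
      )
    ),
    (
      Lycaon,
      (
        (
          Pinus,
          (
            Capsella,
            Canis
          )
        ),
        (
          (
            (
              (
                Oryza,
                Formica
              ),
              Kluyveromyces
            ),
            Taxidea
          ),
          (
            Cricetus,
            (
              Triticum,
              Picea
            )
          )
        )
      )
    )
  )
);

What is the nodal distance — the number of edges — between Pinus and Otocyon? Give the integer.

The MRCA of Pinus and Otocyon is the node subtending (((Ambystoma,Passer),((Tsuga,Cavia),(Felis,(Otocyon,Sorghum)))),(Lycaon,((Pinus,(Capsella,Canis)),((((Oryza,Formica),Kluyveromyces),Taxidea),(Cricetus,(Triticum,Picea)))))).
From Pinus up to that node: 4 branches. From Otocyon up to the same node: 5 branches. Total: 4 + 5 = 9.

9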